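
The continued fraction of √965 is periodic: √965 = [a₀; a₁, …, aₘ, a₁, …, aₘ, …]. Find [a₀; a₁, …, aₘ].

a₀ = ⌊√965⌋ = 31.
With m₀=0, d₀=1 and mₖ₊₁ = dₖaₖ − mₖ, dₖ₊₁ = (n − mₖ₊₁²)/dₖ, aₖ₊₁ = ⌊(a₀+mₖ₊₁)/dₖ₊₁⌋:
  k=1: m=31, d=4, a=15
  k=2: m=29, d=31, a=1
  k=3: m=2, d=31, a=1
  k=4: m=29, d=4, a=15
  k=5: m=31, d=1, a=62
d=1 and a=2a₀=62 at k=5, so the next step gives (m, d) = (31, 4) again — its k=1 value — and the period has length 5.

[31; 15, 1, 1, 15, 62]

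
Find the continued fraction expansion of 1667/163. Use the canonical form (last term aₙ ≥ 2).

[10; 4, 2, 2, 7]

1667 = 10·163 + 37
163 = 4·37 + 15
37 = 2·15 + 7
15 = 2·7 + 1
7 = 7·1 + 0  (stop)
So 1667/163 = [10; 4, 2, 2, 7].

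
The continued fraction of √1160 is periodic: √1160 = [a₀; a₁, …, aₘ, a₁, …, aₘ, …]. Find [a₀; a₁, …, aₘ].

[34; 17, 68]

a₀ = ⌊√1160⌋ = 34.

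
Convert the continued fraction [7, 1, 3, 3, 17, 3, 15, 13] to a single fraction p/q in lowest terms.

Fold from the inside: start with 13/1.
  15 + 1/13 = 196/13
  3 + 13/196 = 601/196
  17 + 196/601 = 10413/601
  3 + 601/10413 = 31840/10413
  3 + 10413/31840 = 105933/31840
  1 + 31840/105933 = 137773/105933
  7 + 105933/137773 = 1070344/137773

1070344/137773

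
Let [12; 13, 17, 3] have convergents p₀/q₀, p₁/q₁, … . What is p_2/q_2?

Using pₖ = aₖpₖ₋₁ + pₖ₋₂, qₖ = aₖqₖ₋₁ + qₖ₋₂ (with p₋₁=1, p₋₂=0, q₋₁=0, q₋₂=1):
  k=0: a=12, p=12, q=1
  k=1: a=13, p=157, q=13
  k=2: a=17, p=2681, q=222

2681/222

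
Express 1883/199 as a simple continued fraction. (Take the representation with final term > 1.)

1883 = 9·199 + 92
199 = 2·92 + 15
92 = 6·15 + 2
15 = 7·2 + 1
2 = 2·1 + 0  (stop)
So 1883/199 = [9; 2, 6, 7, 2].

[9; 2, 6, 7, 2]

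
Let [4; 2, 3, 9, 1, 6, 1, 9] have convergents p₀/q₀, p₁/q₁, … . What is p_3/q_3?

Using pₖ = aₖpₖ₋₁ + pₖ₋₂, qₖ = aₖqₖ₋₁ + qₖ₋₂ (with p₋₁=1, p₋₂=0, q₋₁=0, q₋₂=1):
  k=0: a=4, p=4, q=1
  k=1: a=2, p=9, q=2
  k=2: a=3, p=31, q=7
  k=3: a=9, p=288, q=65

288/65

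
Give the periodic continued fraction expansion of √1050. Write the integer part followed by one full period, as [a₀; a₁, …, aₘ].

[32; 2, 2, 10, 2, 2, 64]

a₀ = ⌊√1050⌋ = 32.
With m₀=0, d₀=1 and mₖ₊₁ = dₖaₖ − mₖ, dₖ₊₁ = (n − mₖ₊₁²)/dₖ, aₖ₊₁ = ⌊(a₀+mₖ₊₁)/dₖ₊₁⌋:
  k=1: m=32, d=26, a=2
  k=2: m=20, d=25, a=2
  k=3: m=30, d=6, a=10
  k=4: m=30, d=25, a=2
  k=5: m=20, d=26, a=2
  k=6: m=32, d=1, a=64
d=1 and a=2a₀=64 at k=6, so the next step gives (m, d) = (32, 26) again — its k=1 value — and the period has length 6.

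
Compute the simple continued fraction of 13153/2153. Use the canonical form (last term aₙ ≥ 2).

[6; 9, 6, 5, 2, 3]

13153 = 6·2153 + 235
2153 = 9·235 + 38
235 = 6·38 + 7
38 = 5·7 + 3
7 = 2·3 + 1
3 = 3·1 + 0  (stop)
So 13153/2153 = [6; 9, 6, 5, 2, 3].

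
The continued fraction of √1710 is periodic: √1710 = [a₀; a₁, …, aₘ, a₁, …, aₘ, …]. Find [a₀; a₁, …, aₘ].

a₀ = ⌊√1710⌋ = 41.
With m₀=0, d₀=1 and mₖ₊₁ = dₖaₖ − mₖ, dₖ₊₁ = (n − mₖ₊₁²)/dₖ, aₖ₊₁ = ⌊(a₀+mₖ₊₁)/dₖ₊₁⌋:
  k=1: m=41, d=29, a=2
  k=2: m=17, d=49, a=1
  k=3: m=32, d=14, a=5
  k=4: m=38, d=19, a=4
  k=5: m=38, d=14, a=5
  k=6: m=32, d=49, a=1
  k=7: m=17, d=29, a=2
  k=8: m=41, d=1, a=82
d=1 and a=2a₀=82 at k=8, so the next step gives (m, d) = (41, 29) again — its k=1 value — and the period has length 8.

[41; 2, 1, 5, 4, 5, 1, 2, 82]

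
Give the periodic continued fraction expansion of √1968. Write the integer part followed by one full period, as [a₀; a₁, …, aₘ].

[44; 2, 1, 3, 5, 3, 1, 2, 88]

a₀ = ⌊√1968⌋ = 44.
With m₀=0, d₀=1 and mₖ₊₁ = dₖaₖ − mₖ, dₖ₊₁ = (n − mₖ₊₁²)/dₖ, aₖ₊₁ = ⌊(a₀+mₖ₊₁)/dₖ₊₁⌋:
  k=1: m=44, d=32, a=2
  k=2: m=20, d=49, a=1
  k=3: m=29, d=23, a=3
  k=4: m=40, d=16, a=5
  k=5: m=40, d=23, a=3
  k=6: m=29, d=49, a=1
  k=7: m=20, d=32, a=2
  k=8: m=44, d=1, a=88
d=1 and a=2a₀=88 at k=8, so the next step gives (m, d) = (44, 32) again — its k=1 value — and the period has length 8.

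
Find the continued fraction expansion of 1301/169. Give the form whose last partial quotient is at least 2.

1301 = 7×169 + 118
169 = 1×118 + 51
118 = 2×51 + 16
51 = 3×16 + 3
16 = 5×3 + 1
3 = 3×1 + 0  (stop)
So 1301/169 = [7; 1, 2, 3, 5, 3].

[7; 1, 2, 3, 5, 3]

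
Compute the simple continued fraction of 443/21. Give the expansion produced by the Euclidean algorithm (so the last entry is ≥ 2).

443 = 21×21 + 2
21 = 10×2 + 1
2 = 2×1 + 0  (stop)
So 443/21 = [21; 10, 2].

[21; 10, 2]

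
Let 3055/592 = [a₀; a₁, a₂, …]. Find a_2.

4

3055 = 5·592 + 95   →  a_0 = 5
592 = 6·95 + 22   →  a_1 = 6
95 = 4·22 + 7   →  a_2 = 4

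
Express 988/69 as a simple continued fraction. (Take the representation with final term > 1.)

[14; 3, 7, 3]

988 = 14×69 + 22
69 = 3×22 + 3
22 = 7×3 + 1
3 = 3×1 + 0  (stop)
So 988/69 = [14; 3, 7, 3].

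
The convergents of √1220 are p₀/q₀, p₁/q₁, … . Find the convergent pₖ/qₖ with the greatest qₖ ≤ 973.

33706/965

√1220 = [34; 1, 12, 1, 68, …] (period length 4).
Convergents:
  p_0/q_0 = 34/1
  p_1/q_1 = 35/1
  p_2/q_2 = 454/13
  p_3/q_3 = 489/14
  p_4/q_4 = 33706/965
  p_5/q_5 = 34195/979
q_4 = 965 ≤ 973 < 979 = q_5, so the answer is 33706/965.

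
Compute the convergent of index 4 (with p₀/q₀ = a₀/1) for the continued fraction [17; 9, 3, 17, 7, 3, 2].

Using pₖ = aₖpₖ₋₁ + pₖ₋₂, qₖ = aₖqₖ₋₁ + qₖ₋₂ (with p₋₁=1, p₋₂=0, q₋₁=0, q₋₂=1):
  k=0: a=17, p=17, q=1
  k=1: a=9, p=154, q=9
  k=2: a=3, p=479, q=28
  k=3: a=17, p=8297, q=485
  k=4: a=7, p=58558, q=3423

58558/3423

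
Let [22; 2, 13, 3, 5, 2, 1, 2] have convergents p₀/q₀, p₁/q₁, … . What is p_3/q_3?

Using pₖ = aₖpₖ₋₁ + pₖ₋₂, qₖ = aₖqₖ₋₁ + qₖ₋₂ (with p₋₁=1, p₋₂=0, q₋₁=0, q₋₂=1):
  k=0: a=22, p=22, q=1
  k=1: a=2, p=45, q=2
  k=2: a=13, p=607, q=27
  k=3: a=3, p=1866, q=83

1866/83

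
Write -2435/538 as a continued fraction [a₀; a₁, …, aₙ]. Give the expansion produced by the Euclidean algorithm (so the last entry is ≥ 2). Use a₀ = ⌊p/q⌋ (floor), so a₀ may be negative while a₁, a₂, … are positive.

[-5; 2, 9, 9, 3]

-2435 = -5×538 + 255
538 = 2×255 + 28
255 = 9×28 + 3
28 = 9×3 + 1
3 = 3×1 + 0  (stop)
So -2435/538 = [-5; 2, 9, 9, 3].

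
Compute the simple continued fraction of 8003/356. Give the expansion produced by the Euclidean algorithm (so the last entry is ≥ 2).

[22; 2, 12, 4, 1, 2]

8003 = 22×356 + 171
356 = 2×171 + 14
171 = 12×14 + 3
14 = 4×3 + 2
3 = 1×2 + 1
2 = 2×1 + 0  (stop)
So 8003/356 = [22; 2, 12, 4, 1, 2].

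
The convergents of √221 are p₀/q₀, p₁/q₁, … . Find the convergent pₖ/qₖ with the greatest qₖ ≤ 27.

223/15

√221 = [14; 1, 6, 2, 6, 1, 28, …] (period length 6).
Convergents:
  p_0/q_0 = 14/1
  p_1/q_1 = 15/1
  p_2/q_2 = 104/7
  p_3/q_3 = 223/15
  p_4/q_4 = 1442/97
q_3 = 15 ≤ 27 < 97 = q_4, so the answer is 223/15.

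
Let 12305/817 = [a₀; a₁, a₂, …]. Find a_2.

2

12305 = 15·817 + 50   →  a_0 = 15
817 = 16·50 + 17   →  a_1 = 16
50 = 2·17 + 16   →  a_2 = 2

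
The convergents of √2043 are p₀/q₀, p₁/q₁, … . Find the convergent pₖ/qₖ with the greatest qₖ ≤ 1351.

20385/451

√2043 = [45; 5, 90, …] (period length 2).
Convergents:
  p_0/q_0 = 45/1
  p_1/q_1 = 226/5
  p_2/q_2 = 20385/451
  p_3/q_3 = 102151/2260
q_2 = 451 ≤ 1351 < 2260 = q_3, so the answer is 20385/451.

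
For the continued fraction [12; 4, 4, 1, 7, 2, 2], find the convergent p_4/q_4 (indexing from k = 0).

2007/164

Using pₖ = aₖpₖ₋₁ + pₖ₋₂, qₖ = aₖqₖ₋₁ + qₖ₋₂ (with p₋₁=1, p₋₂=0, q₋₁=0, q₋₂=1):
  k=0: a=12, p=12, q=1
  k=1: a=4, p=49, q=4
  k=2: a=4, p=208, q=17
  k=3: a=1, p=257, q=21
  k=4: a=7, p=2007, q=164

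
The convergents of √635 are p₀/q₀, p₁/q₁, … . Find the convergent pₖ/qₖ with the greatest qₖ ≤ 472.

6325/251

√635 = [25; 5, 50, …] (period length 2).
Convergents:
  p_0/q_0 = 25/1
  p_1/q_1 = 126/5
  p_2/q_2 = 6325/251
  p_3/q_3 = 31751/1260
q_2 = 251 ≤ 472 < 1260 = q_3, so the answer is 6325/251.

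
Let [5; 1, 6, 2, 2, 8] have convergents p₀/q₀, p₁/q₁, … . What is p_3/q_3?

Using pₖ = aₖpₖ₋₁ + pₖ₋₂, qₖ = aₖqₖ₋₁ + qₖ₋₂ (with p₋₁=1, p₋₂=0, q₋₁=0, q₋₂=1):
  k=0: a=5, p=5, q=1
  k=1: a=1, p=6, q=1
  k=2: a=6, p=41, q=7
  k=3: a=2, p=88, q=15

88/15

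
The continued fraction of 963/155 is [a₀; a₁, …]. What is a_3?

2

963 = 6·155 + 33   →  a_0 = 6
155 = 4·33 + 23   →  a_1 = 4
33 = 1·23 + 10   →  a_2 = 1
23 = 2·10 + 3   →  a_3 = 2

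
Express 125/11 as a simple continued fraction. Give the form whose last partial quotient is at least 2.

125 = 11·11 + 4
11 = 2·4 + 3
4 = 1·3 + 1
3 = 3·1 + 0  (stop)
So 125/11 = [11; 2, 1, 3].

[11; 2, 1, 3]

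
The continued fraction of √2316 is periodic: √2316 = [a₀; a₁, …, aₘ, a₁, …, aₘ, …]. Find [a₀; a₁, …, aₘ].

[48; 8, 96]

a₀ = ⌊√2316⌋ = 48.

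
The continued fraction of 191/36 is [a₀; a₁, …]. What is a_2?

191 = 5·36 + 11   →  a_0 = 5
36 = 3·11 + 3   →  a_1 = 3
11 = 3·3 + 2   →  a_2 = 3

3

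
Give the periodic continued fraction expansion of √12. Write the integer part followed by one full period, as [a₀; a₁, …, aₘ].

a₀ = ⌊√12⌋ = 3.
With m₀=0, d₀=1 and mₖ₊₁ = dₖaₖ − mₖ, dₖ₊₁ = (n − mₖ₊₁²)/dₖ, aₖ₊₁ = ⌊(a₀+mₖ₊₁)/dₖ₊₁⌋:
  k=1: m=3, d=3, a=2
  k=2: m=3, d=1, a=6
d=1 and a=2a₀=6 at k=2, so the next step gives (m, d) = (3, 3) again — its k=1 value — and the period has length 2.

[3; 2, 6]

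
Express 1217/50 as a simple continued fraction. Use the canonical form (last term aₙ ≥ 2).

[24; 2, 1, 16]

1217 = 24·50 + 17
50 = 2·17 + 16
17 = 1·16 + 1
16 = 16·1 + 0  (stop)
So 1217/50 = [24; 2, 1, 16].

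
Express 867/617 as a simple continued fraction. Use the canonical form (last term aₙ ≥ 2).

[1; 2, 2, 7, 3, 5]

867 = 1*617 + 250
617 = 2*250 + 117
250 = 2*117 + 16
117 = 7*16 + 5
16 = 3*5 + 1
5 = 5*1 + 0  (stop)
So 867/617 = [1; 2, 2, 7, 3, 5].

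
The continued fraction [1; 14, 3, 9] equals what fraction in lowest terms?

429/401

Using pₖ = aₖpₖ₋₁ + pₖ₋₂ and qₖ = aₖqₖ₋₁ + qₖ₋₂:
  k=0: a=1, p=1, q=1
  k=1: a=14, p=15, q=14
  k=2: a=3, p=46, q=43
  k=3: a=9, p=429, q=401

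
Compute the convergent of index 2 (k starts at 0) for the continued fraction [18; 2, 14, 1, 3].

Using pₖ = aₖpₖ₋₁ + pₖ₋₂, qₖ = aₖqₖ₋₁ + qₖ₋₂ (with p₋₁=1, p₋₂=0, q₋₁=0, q₋₂=1):
  k=0: a=18, p=18, q=1
  k=1: a=2, p=37, q=2
  k=2: a=14, p=536, q=29

536/29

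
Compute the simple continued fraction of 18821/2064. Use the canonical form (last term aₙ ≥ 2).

[9; 8, 2, 2, 1, 4, 3, 2]

18821 = 9*2064 + 245
2064 = 8*245 + 104
245 = 2*104 + 37
104 = 2*37 + 30
37 = 1*30 + 7
30 = 4*7 + 2
7 = 3*2 + 1
2 = 2*1 + 0  (stop)
So 18821/2064 = [9; 8, 2, 2, 1, 4, 3, 2].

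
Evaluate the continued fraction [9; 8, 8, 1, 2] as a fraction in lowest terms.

1925/211

Fold from the inside: start with 2/1.
  1 + 1/2 = 3/2
  8 + 2/3 = 26/3
  8 + 3/26 = 211/26
  9 + 26/211 = 1925/211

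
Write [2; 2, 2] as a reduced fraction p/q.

12/5

Using pₖ = aₖpₖ₋₁ + pₖ₋₂ and qₖ = aₖqₖ₋₁ + qₖ₋₂:
  k=0: a=2, p=2, q=1
  k=1: a=2, p=5, q=2
  k=2: a=2, p=12, q=5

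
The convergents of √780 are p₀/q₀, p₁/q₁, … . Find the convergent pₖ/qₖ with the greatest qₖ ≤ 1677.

√780 = [27; 1, 12, 1, 54, …] (period length 4).
Convergents:
  p_0/q_0 = 27/1
  p_1/q_1 = 28/1
  p_2/q_2 = 363/13
  p_3/q_3 = 391/14
  p_4/q_4 = 21477/769
  p_5/q_5 = 21868/783
  p_6/q_6 = 283893/10165
q_5 = 783 ≤ 1677 < 10165 = q_6, so the answer is 21868/783.

21868/783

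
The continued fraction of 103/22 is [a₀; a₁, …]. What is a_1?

103 = 4·22 + 15   →  a_0 = 4
22 = 1·15 + 7   →  a_1 = 1

1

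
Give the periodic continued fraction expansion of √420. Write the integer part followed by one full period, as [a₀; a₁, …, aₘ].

[20; 2, 40]

a₀ = ⌊√420⌋ = 20.
With m₀=0, d₀=1 and mₖ₊₁ = dₖaₖ − mₖ, dₖ₊₁ = (n − mₖ₊₁²)/dₖ, aₖ₊₁ = ⌊(a₀+mₖ₊₁)/dₖ₊₁⌋:
  k=1: m=20, d=20, a=2
  k=2: m=20, d=1, a=40
d=1 and a=2a₀=40 at k=2, so the next step gives (m, d) = (20, 20) again — its k=1 value — and the period has length 2.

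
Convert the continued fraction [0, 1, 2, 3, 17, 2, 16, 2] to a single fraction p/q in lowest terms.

Using pₖ = aₖpₖ₋₁ + pₖ₋₂ and qₖ = aₖqₖ₋₁ + qₖ₋₂:
  k=0: a=0, p=0, q=1
  k=1: a=1, p=1, q=1
  k=2: a=2, p=2, q=3
  k=3: a=3, p=7, q=10
  k=4: a=17, p=121, q=173
  k=5: a=2, p=249, q=356
  k=6: a=16, p=4105, q=5869
  k=7: a=2, p=8459, q=12094

8459/12094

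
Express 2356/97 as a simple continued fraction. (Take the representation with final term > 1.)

[24; 3, 2, 6, 2]

2356 = 24*97 + 28
97 = 3*28 + 13
28 = 2*13 + 2
13 = 6*2 + 1
2 = 2*1 + 0  (stop)
So 2356/97 = [24; 3, 2, 6, 2].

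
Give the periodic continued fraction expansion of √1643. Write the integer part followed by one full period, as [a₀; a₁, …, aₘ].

[40; 1, 1, 6, 1, 6, 1, 1, 80]

a₀ = ⌊√1643⌋ = 40.
With m₀=0, d₀=1 and mₖ₊₁ = dₖaₖ − mₖ, dₖ₊₁ = (n − mₖ₊₁²)/dₖ, aₖ₊₁ = ⌊(a₀+mₖ₊₁)/dₖ₊₁⌋:
  k=1: m=40, d=43, a=1
  k=2: m=3, d=38, a=1
  k=3: m=35, d=11, a=6
  k=4: m=31, d=62, a=1
  k=5: m=31, d=11, a=6
  k=6: m=35, d=38, a=1
  k=7: m=3, d=43, a=1
  k=8: m=40, d=1, a=80
d=1 and a=2a₀=80 at k=8, so the next step gives (m, d) = (40, 43) again — its k=1 value — and the period has length 8.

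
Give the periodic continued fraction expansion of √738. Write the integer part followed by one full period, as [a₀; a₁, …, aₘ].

a₀ = ⌊√738⌋ = 27.
With m₀=0, d₀=1 and mₖ₊₁ = dₖaₖ − mₖ, dₖ₊₁ = (n − mₖ₊₁²)/dₖ, aₖ₊₁ = ⌊(a₀+mₖ₊₁)/dₖ₊₁⌋:
  k=1: m=27, d=9, a=6
  k=2: m=27, d=1, a=54
d=1 and a=2a₀=54 at k=2, so the next step gives (m, d) = (27, 9) again — its k=1 value — and the period has length 2.

[27; 6, 54]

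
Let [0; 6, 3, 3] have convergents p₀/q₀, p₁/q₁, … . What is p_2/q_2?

Using pₖ = aₖpₖ₋₁ + pₖ₋₂, qₖ = aₖqₖ₋₁ + qₖ₋₂ (with p₋₁=1, p₋₂=0, q₋₁=0, q₋₂=1):
  k=0: a=0, p=0, q=1
  k=1: a=6, p=1, q=6
  k=2: a=3, p=3, q=19

3/19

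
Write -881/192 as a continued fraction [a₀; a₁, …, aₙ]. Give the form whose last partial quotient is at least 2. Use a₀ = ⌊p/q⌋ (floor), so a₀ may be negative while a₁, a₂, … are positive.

-881 = -5*192 + 79
192 = 2*79 + 34
79 = 2*34 + 11
34 = 3*11 + 1
11 = 11*1 + 0  (stop)
So -881/192 = [-5; 2, 2, 3, 11].

[-5; 2, 2, 3, 11]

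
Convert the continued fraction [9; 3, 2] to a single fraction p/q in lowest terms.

65/7

Fold from the inside: start with 2/1.
  3 + 1/2 = 7/2
  9 + 2/7 = 65/7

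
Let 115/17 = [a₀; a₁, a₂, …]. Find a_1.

1

115 = 6·17 + 13   →  a_0 = 6
17 = 1·13 + 4   →  a_1 = 1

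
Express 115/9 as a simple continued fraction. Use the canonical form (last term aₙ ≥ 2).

[12; 1, 3, 2]

115 = 12×9 + 7
9 = 1×7 + 2
7 = 3×2 + 1
2 = 2×1 + 0  (stop)
So 115/9 = [12; 1, 3, 2].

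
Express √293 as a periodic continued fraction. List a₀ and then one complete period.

a₀ = ⌊√293⌋ = 17.

[17; 8, 1, 1, 8, 34]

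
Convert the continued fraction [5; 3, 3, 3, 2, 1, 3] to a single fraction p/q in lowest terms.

2137/403

Using pₖ = aₖpₖ₋₁ + pₖ₋₂ and qₖ = aₖqₖ₋₁ + qₖ₋₂:
  k=0: a=5, p=5, q=1
  k=1: a=3, p=16, q=3
  k=2: a=3, p=53, q=10
  k=3: a=3, p=175, q=33
  k=4: a=2, p=403, q=76
  k=5: a=1, p=578, q=109
  k=6: a=3, p=2137, q=403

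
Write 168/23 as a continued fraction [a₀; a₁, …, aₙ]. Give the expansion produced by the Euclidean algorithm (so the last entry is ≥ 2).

168 = 7×23 + 7
23 = 3×7 + 2
7 = 3×2 + 1
2 = 2×1 + 0  (stop)
So 168/23 = [7; 3, 3, 2].

[7; 3, 3, 2]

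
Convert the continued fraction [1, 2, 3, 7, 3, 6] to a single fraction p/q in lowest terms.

Using pₖ = aₖpₖ₋₁ + pₖ₋₂ and qₖ = aₖqₖ₋₁ + qₖ₋₂:
  k=0: a=1, p=1, q=1
  k=1: a=2, p=3, q=2
  k=2: a=3, p=10, q=7
  k=3: a=7, p=73, q=51
  k=4: a=3, p=229, q=160
  k=5: a=6, p=1447, q=1011

1447/1011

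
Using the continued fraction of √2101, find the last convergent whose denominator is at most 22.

275/6

√2101 = [45; 1, 5, 8, 5, 1, 90, …] (period length 6).
Convergents:
  p_0/q_0 = 45/1
  p_1/q_1 = 46/1
  p_2/q_2 = 275/6
  p_3/q_3 = 2246/49
q_2 = 6 ≤ 22 < 49 = q_3, so the answer is 275/6.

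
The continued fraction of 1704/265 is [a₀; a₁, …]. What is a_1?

2

1704 = 6·265 + 114   →  a_0 = 6
265 = 2·114 + 37   →  a_1 = 2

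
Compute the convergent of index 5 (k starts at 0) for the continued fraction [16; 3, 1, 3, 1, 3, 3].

1171/72

Using pₖ = aₖpₖ₋₁ + pₖ₋₂, qₖ = aₖqₖ₋₁ + qₖ₋₂ (with p₋₁=1, p₋₂=0, q₋₁=0, q₋₂=1):
  k=0: a=16, p=16, q=1
  k=1: a=3, p=49, q=3
  k=2: a=1, p=65, q=4
  k=3: a=3, p=244, q=15
  k=4: a=1, p=309, q=19
  k=5: a=3, p=1171, q=72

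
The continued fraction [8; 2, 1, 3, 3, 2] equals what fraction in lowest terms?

694/83

Fold from the inside: start with 2/1.
  3 + 1/2 = 7/2
  3 + 2/7 = 23/7
  1 + 7/23 = 30/23
  2 + 23/30 = 83/30
  8 + 30/83 = 694/83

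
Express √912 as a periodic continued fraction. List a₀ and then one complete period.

a₀ = ⌊√912⌋ = 30.

[30; 5, 60]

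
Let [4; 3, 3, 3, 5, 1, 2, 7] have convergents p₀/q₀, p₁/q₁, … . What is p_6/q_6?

2543/591

Using pₖ = aₖpₖ₋₁ + pₖ₋₂, qₖ = aₖqₖ₋₁ + qₖ₋₂ (with p₋₁=1, p₋₂=0, q₋₁=0, q₋₂=1):
  k=0: a=4, p=4, q=1
  k=1: a=3, p=13, q=3
  k=2: a=3, p=43, q=10
  k=3: a=3, p=142, q=33
  k=4: a=5, p=753, q=175
  k=5: a=1, p=895, q=208
  k=6: a=2, p=2543, q=591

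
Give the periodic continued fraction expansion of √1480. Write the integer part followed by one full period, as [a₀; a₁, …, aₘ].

a₀ = ⌊√1480⌋ = 38.
With m₀=0, d₀=1 and mₖ₊₁ = dₖaₖ − mₖ, dₖ₊₁ = (n − mₖ₊₁²)/dₖ, aₖ₊₁ = ⌊(a₀+mₖ₊₁)/dₖ₊₁⌋:
  k=1: m=38, d=36, a=2
  k=2: m=34, d=9, a=8
  k=3: m=38, d=4, a=19
  k=4: m=38, d=9, a=8
  k=5: m=34, d=36, a=2
  k=6: m=38, d=1, a=76
d=1 and a=2a₀=76 at k=6, so the next step gives (m, d) = (38, 36) again — its k=1 value — and the period has length 6.

[38; 2, 8, 19, 8, 2, 76]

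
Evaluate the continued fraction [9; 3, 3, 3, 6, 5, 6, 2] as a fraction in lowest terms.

133636/14365

Fold from the inside: start with 2/1.
  6 + 1/2 = 13/2
  5 + 2/13 = 67/13
  6 + 13/67 = 415/67
  3 + 67/415 = 1312/415
  3 + 415/1312 = 4351/1312
  3 + 1312/4351 = 14365/4351
  9 + 4351/14365 = 133636/14365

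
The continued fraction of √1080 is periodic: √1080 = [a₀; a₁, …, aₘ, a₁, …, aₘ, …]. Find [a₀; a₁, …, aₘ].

a₀ = ⌊√1080⌋ = 32.
With m₀=0, d₀=1 and mₖ₊₁ = dₖaₖ − mₖ, dₖ₊₁ = (n − mₖ₊₁²)/dₖ, aₖ₊₁ = ⌊(a₀+mₖ₊₁)/dₖ₊₁⌋:
  k=1: m=32, d=56, a=1
  k=2: m=24, d=9, a=6
  k=3: m=30, d=20, a=3
  k=4: m=30, d=9, a=6
  k=5: m=24, d=56, a=1
  k=6: m=32, d=1, a=64
d=1 and a=2a₀=64 at k=6, so the next step gives (m, d) = (32, 56) again — its k=1 value — and the period has length 6.

[32; 1, 6, 3, 6, 1, 64]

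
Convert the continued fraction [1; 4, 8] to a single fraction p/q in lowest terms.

Fold from the inside: start with 8/1.
  4 + 1/8 = 33/8
  1 + 8/33 = 41/33

41/33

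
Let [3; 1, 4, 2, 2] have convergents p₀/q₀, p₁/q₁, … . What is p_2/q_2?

Using pₖ = aₖpₖ₋₁ + pₖ₋₂, qₖ = aₖqₖ₋₁ + qₖ₋₂ (with p₋₁=1, p₋₂=0, q₋₁=0, q₋₂=1):
  k=0: a=3, p=3, q=1
  k=1: a=1, p=4, q=1
  k=2: a=4, p=19, q=5

19/5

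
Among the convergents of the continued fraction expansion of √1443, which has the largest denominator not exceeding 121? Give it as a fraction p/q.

√1443 = [37; 1, 74, …] (period length 2).
Convergents:
  p_0/q_0 = 37/1
  p_1/q_1 = 38/1
  p_2/q_2 = 2849/75
  p_3/q_3 = 2887/76
  p_4/q_4 = 216487/5699
q_3 = 76 ≤ 121 < 5699 = q_4, so the answer is 2887/76.

2887/76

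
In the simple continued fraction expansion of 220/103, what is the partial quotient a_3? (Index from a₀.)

220 = 2·103 + 14   →  a_0 = 2
103 = 7·14 + 5   →  a_1 = 7
14 = 2·5 + 4   →  a_2 = 2
5 = 1·4 + 1   →  a_3 = 1

1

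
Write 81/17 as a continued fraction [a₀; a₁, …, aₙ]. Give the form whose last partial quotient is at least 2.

81 = 4·17 + 13
17 = 1·13 + 4
13 = 3·4 + 1
4 = 4·1 + 0  (stop)
So 81/17 = [4; 1, 3, 4].

[4; 1, 3, 4]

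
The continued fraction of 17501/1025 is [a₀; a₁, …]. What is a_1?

13

17501 = 17·1025 + 76   →  a_0 = 17
1025 = 13·76 + 37   →  a_1 = 13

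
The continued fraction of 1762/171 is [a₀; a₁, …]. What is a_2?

3

1762 = 10·171 + 52   →  a_0 = 10
171 = 3·52 + 15   →  a_1 = 3
52 = 3·15 + 7   →  a_2 = 3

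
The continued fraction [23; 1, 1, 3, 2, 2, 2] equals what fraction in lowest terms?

Using pₖ = aₖpₖ₋₁ + pₖ₋₂ and qₖ = aₖqₖ₋₁ + qₖ₋₂:
  k=0: a=23, p=23, q=1
  k=1: a=1, p=24, q=1
  k=2: a=1, p=47, q=2
  k=3: a=3, p=165, q=7
  k=4: a=2, p=377, q=16
  k=5: a=2, p=919, q=39
  k=6: a=2, p=2215, q=94

2215/94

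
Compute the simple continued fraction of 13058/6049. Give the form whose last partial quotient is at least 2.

13058 = 2×6049 + 960
6049 = 6×960 + 289
960 = 3×289 + 93
289 = 3×93 + 10
93 = 9×10 + 3
10 = 3×3 + 1
3 = 3×1 + 0  (stop)
So 13058/6049 = [2; 6, 3, 3, 9, 3, 3].

[2; 6, 3, 3, 9, 3, 3]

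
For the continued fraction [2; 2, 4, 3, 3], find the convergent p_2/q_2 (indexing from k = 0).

22/9

Using pₖ = aₖpₖ₋₁ + pₖ₋₂, qₖ = aₖqₖ₋₁ + qₖ₋₂ (with p₋₁=1, p₋₂=0, q₋₁=0, q₋₂=1):
  k=0: a=2, p=2, q=1
  k=1: a=2, p=5, q=2
  k=2: a=4, p=22, q=9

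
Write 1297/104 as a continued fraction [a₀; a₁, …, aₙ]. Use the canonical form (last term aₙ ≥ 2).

1297 = 12*104 + 49
104 = 2*49 + 6
49 = 8*6 + 1
6 = 6*1 + 0  (stop)
So 1297/104 = [12; 2, 8, 6].

[12; 2, 8, 6]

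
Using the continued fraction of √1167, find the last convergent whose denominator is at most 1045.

√1167 = [34; 6, 5, 11, 5, 6, 68, …] (period length 6).
Convergents:
  p_0/q_0 = 34/1
  p_1/q_1 = 205/6
  p_2/q_2 = 1059/31
  p_3/q_3 = 11854/347
  p_4/q_4 = 60329/1766
q_3 = 347 ≤ 1045 < 1766 = q_4, so the answer is 11854/347.

11854/347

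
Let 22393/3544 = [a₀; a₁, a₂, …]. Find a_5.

22393 = 6·3544 + 1129   →  a_0 = 6
3544 = 3·1129 + 157   →  a_1 = 3
1129 = 7·157 + 30   →  a_2 = 7
157 = 5·30 + 7   →  a_3 = 5
30 = 4·7 + 2   →  a_4 = 4
7 = 3·2 + 1   →  a_5 = 3

3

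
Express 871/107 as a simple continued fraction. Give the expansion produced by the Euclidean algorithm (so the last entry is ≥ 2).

[8; 7, 7, 2]

871 = 8×107 + 15
107 = 7×15 + 2
15 = 7×2 + 1
2 = 2×1 + 0  (stop)
So 871/107 = [8; 7, 7, 2].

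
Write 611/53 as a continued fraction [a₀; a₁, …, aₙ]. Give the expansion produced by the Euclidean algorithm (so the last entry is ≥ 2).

611 = 11×53 + 28
53 = 1×28 + 25
28 = 1×25 + 3
25 = 8×3 + 1
3 = 3×1 + 0  (stop)
So 611/53 = [11; 1, 1, 8, 3].

[11; 1, 1, 8, 3]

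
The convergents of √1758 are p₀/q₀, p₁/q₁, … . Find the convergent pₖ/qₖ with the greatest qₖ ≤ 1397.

49266/1175

√1758 = [41; 1, 12, 1, 82, …] (period length 4).
Convergents:
  p_0/q_0 = 41/1
  p_1/q_1 = 42/1
  p_2/q_2 = 545/13
  p_3/q_3 = 587/14
  p_4/q_4 = 48679/1161
  p_5/q_5 = 49266/1175
  p_6/q_6 = 639871/15261
q_5 = 1175 ≤ 1397 < 15261 = q_6, so the answer is 49266/1175.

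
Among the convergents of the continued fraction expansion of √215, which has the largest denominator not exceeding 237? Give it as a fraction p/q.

√215 = [14; 1, 1, 1, 28, …] (period length 4).
Convergents:
  p_0/q_0 = 14/1
  p_1/q_1 = 15/1
  p_2/q_2 = 29/2
  p_3/q_3 = 44/3
  p_4/q_4 = 1261/86
  p_5/q_5 = 1305/89
  p_6/q_6 = 2566/175
  p_7/q_7 = 3871/264
q_6 = 175 ≤ 237 < 264 = q_7, so the answer is 2566/175.

2566/175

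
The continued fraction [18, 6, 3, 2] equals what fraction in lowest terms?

799/44

Using pₖ = aₖpₖ₋₁ + pₖ₋₂ and qₖ = aₖqₖ₋₁ + qₖ₋₂:
  k=0: a=18, p=18, q=1
  k=1: a=6, p=109, q=6
  k=2: a=3, p=345, q=19
  k=3: a=2, p=799, q=44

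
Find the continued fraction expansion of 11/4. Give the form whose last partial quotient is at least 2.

11 = 2×4 + 3
4 = 1×3 + 1
3 = 3×1 + 0  (stop)
So 11/4 = [2; 1, 3].

[2; 1, 3]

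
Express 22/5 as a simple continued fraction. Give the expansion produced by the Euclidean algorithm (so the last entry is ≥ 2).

[4; 2, 2]

22 = 4*5 + 2
5 = 2*2 + 1
2 = 2*1 + 0  (stop)
So 22/5 = [4; 2, 2].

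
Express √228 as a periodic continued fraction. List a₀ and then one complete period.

a₀ = ⌊√228⌋ = 15.

[15; 10, 30]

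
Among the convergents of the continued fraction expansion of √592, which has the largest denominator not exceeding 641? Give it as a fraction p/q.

√592 = [24; 3, 48, …] (period length 2).
Convergents:
  p_0/q_0 = 24/1
  p_1/q_1 = 73/3
  p_2/q_2 = 3528/145
  p_3/q_3 = 10657/438
  p_4/q_4 = 515064/21169
q_3 = 438 ≤ 641 < 21169 = q_4, so the answer is 10657/438.

10657/438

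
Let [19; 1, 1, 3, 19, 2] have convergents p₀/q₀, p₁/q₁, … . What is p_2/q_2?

Using pₖ = aₖpₖ₋₁ + pₖ₋₂, qₖ = aₖqₖ₋₁ + qₖ₋₂ (with p₋₁=1, p₋₂=0, q₋₁=0, q₋₂=1):
  k=0: a=19, p=19, q=1
  k=1: a=1, p=20, q=1
  k=2: a=1, p=39, q=2

39/2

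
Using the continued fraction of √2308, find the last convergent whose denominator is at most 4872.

110736/2305

√2308 = [48; 24, 96, …] (period length 2).
Convergents:
  p_0/q_0 = 48/1
  p_1/q_1 = 1153/24
  p_2/q_2 = 110736/2305
  p_3/q_3 = 2658817/55344
q_2 = 2305 ≤ 4872 < 55344 = q_3, so the answer is 110736/2305.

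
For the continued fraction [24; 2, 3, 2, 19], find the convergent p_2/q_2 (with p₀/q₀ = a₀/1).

171/7

Using pₖ = aₖpₖ₋₁ + pₖ₋₂, qₖ = aₖqₖ₋₁ + qₖ₋₂ (with p₋₁=1, p₋₂=0, q₋₁=0, q₋₂=1):
  k=0: a=24, p=24, q=1
  k=1: a=2, p=49, q=2
  k=2: a=3, p=171, q=7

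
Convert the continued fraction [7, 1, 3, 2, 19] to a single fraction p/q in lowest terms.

1361/175

Fold from the inside: start with 19/1.
  2 + 1/19 = 39/19
  3 + 19/39 = 136/39
  1 + 39/136 = 175/136
  7 + 136/175 = 1361/175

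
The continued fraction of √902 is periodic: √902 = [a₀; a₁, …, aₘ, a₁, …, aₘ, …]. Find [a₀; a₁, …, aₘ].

a₀ = ⌊√902⌋ = 30.
With m₀=0, d₀=1 and mₖ₊₁ = dₖaₖ − mₖ, dₖ₊₁ = (n − mₖ₊₁²)/dₖ, aₖ₊₁ = ⌊(a₀+mₖ₊₁)/dₖ₊₁⌋:
  k=1: m=30, d=2, a=30
  k=2: m=30, d=1, a=60
d=1 and a=2a₀=60 at k=2, so the next step gives (m, d) = (30, 2) again — its k=1 value — and the period has length 2.

[30; 30, 60]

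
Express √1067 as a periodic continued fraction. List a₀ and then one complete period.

[32; 1, 1, 1, 64]

a₀ = ⌊√1067⌋ = 32.
With m₀=0, d₀=1 and mₖ₊₁ = dₖaₖ − mₖ, dₖ₊₁ = (n − mₖ₊₁²)/dₖ, aₖ₊₁ = ⌊(a₀+mₖ₊₁)/dₖ₊₁⌋:
  k=1: m=32, d=43, a=1
  k=2: m=11, d=22, a=1
  k=3: m=11, d=43, a=1
  k=4: m=32, d=1, a=64
d=1 and a=2a₀=64 at k=4, so the next step gives (m, d) = (32, 43) again — its k=1 value — and the period has length 4.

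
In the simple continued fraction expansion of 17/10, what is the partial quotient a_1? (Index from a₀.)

1

17 = 1·10 + 7   →  a_0 = 1
10 = 1·7 + 3   →  a_1 = 1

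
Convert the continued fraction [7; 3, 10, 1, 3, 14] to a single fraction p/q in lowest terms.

Fold from the inside: start with 14/1.
  3 + 1/14 = 43/14
  1 + 14/43 = 57/43
  10 + 43/57 = 613/57
  3 + 57/613 = 1896/613
  7 + 613/1896 = 13885/1896

13885/1896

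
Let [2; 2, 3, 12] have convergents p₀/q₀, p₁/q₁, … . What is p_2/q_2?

17/7

Using pₖ = aₖpₖ₋₁ + pₖ₋₂, qₖ = aₖqₖ₋₁ + qₖ₋₂ (with p₋₁=1, p₋₂=0, q₋₁=0, q₋₂=1):
  k=0: a=2, p=2, q=1
  k=1: a=2, p=5, q=2
  k=2: a=3, p=17, q=7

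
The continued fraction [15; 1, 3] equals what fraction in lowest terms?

63/4

Using pₖ = aₖpₖ₋₁ + pₖ₋₂ and qₖ = aₖqₖ₋₁ + qₖ₋₂:
  k=0: a=15, p=15, q=1
  k=1: a=1, p=16, q=1
  k=2: a=3, p=63, q=4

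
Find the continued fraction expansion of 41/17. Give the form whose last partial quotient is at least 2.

41 = 2·17 + 7
17 = 2·7 + 3
7 = 2·3 + 1
3 = 3·1 + 0  (stop)
So 41/17 = [2; 2, 2, 3].

[2; 2, 2, 3]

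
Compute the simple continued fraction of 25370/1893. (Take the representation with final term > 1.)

[13; 2, 2, 19, 1, 1, 9]

25370 = 13·1893 + 761
1893 = 2·761 + 371
761 = 2·371 + 19
371 = 19·19 + 10
19 = 1·10 + 9
10 = 1·9 + 1
9 = 9·1 + 0  (stop)
So 25370/1893 = [13; 2, 2, 19, 1, 1, 9].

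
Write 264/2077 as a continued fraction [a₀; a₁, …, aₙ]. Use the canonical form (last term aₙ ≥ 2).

[0; 7, 1, 6, 1, 1, 5, 3]

264 = 0·2077 + 264
2077 = 7·264 + 229
264 = 1·229 + 35
229 = 6·35 + 19
35 = 1·19 + 16
19 = 1·16 + 3
16 = 5·3 + 1
3 = 3·1 + 0  (stop)
So 264/2077 = [0; 7, 1, 6, 1, 1, 5, 3].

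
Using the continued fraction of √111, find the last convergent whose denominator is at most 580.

√111 = [10; 1, 1, 6, 1, 1, 20, …] (period length 6).
Convergents:
  p_0/q_0 = 10/1
  p_1/q_1 = 11/1
  p_2/q_2 = 21/2
  p_3/q_3 = 137/13
  p_4/q_4 = 158/15
  p_5/q_5 = 295/28
  p_6/q_6 = 6058/575
  p_7/q_7 = 6353/603
q_6 = 575 ≤ 580 < 603 = q_7, so the answer is 6058/575.

6058/575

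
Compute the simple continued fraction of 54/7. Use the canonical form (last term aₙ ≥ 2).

[7; 1, 2, 2]

54 = 7*7 + 5
7 = 1*5 + 2
5 = 2*2 + 1
2 = 2*1 + 0  (stop)
So 54/7 = [7; 1, 2, 2].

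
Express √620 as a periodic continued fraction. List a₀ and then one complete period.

[24; 1, 8, 1, 48]

a₀ = ⌊√620⌋ = 24.
With m₀=0, d₀=1 and mₖ₊₁ = dₖaₖ − mₖ, dₖ₊₁ = (n − mₖ₊₁²)/dₖ, aₖ₊₁ = ⌊(a₀+mₖ₊₁)/dₖ₊₁⌋:
  k=1: m=24, d=44, a=1
  k=2: m=20, d=5, a=8
  k=3: m=20, d=44, a=1
  k=4: m=24, d=1, a=48
d=1 and a=2a₀=48 at k=4, so the next step gives (m, d) = (24, 44) again — its k=1 value — and the period has length 4.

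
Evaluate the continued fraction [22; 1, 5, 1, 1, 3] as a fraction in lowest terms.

Fold from the inside: start with 3/1.
  1 + 1/3 = 4/3
  1 + 3/4 = 7/4
  5 + 4/7 = 39/7
  1 + 7/39 = 46/39
  22 + 39/46 = 1051/46

1051/46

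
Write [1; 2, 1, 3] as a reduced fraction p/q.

Fold from the inside: start with 3/1.
  1 + 1/3 = 4/3
  2 + 3/4 = 11/4
  1 + 4/11 = 15/11

15/11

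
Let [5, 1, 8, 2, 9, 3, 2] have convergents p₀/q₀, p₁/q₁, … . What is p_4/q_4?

Using pₖ = aₖpₖ₋₁ + pₖ₋₂, qₖ = aₖqₖ₋₁ + qₖ₋₂ (with p₋₁=1, p₋₂=0, q₋₁=0, q₋₂=1):
  k=0: a=5, p=5, q=1
  k=1: a=1, p=6, q=1
  k=2: a=8, p=53, q=9
  k=3: a=2, p=112, q=19
  k=4: a=9, p=1061, q=180

1061/180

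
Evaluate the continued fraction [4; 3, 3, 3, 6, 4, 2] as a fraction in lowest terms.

8339/1938

Using pₖ = aₖpₖ₋₁ + pₖ₋₂ and qₖ = aₖqₖ₋₁ + qₖ₋₂:
  k=0: a=4, p=4, q=1
  k=1: a=3, p=13, q=3
  k=2: a=3, p=43, q=10
  k=3: a=3, p=142, q=33
  k=4: a=6, p=895, q=208
  k=5: a=4, p=3722, q=865
  k=6: a=2, p=8339, q=1938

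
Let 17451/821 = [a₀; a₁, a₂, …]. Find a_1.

17451 = 21·821 + 210   →  a_0 = 21
821 = 3·210 + 191   →  a_1 = 3

3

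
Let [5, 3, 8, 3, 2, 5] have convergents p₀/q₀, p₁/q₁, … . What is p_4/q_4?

Using pₖ = aₖpₖ₋₁ + pₖ₋₂, qₖ = aₖqₖ₋₁ + qₖ₋₂ (with p₋₁=1, p₋₂=0, q₋₁=0, q₋₂=1):
  k=0: a=5, p=5, q=1
  k=1: a=3, p=16, q=3
  k=2: a=8, p=133, q=25
  k=3: a=3, p=415, q=78
  k=4: a=2, p=963, q=181

963/181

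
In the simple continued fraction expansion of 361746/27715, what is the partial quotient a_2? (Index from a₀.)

9

361746 = 13·27715 + 1451   →  a_0 = 13
27715 = 19·1451 + 146   →  a_1 = 19
1451 = 9·146 + 137   →  a_2 = 9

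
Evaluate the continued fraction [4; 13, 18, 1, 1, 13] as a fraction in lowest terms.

26608/6527

Using pₖ = aₖpₖ₋₁ + pₖ₋₂ and qₖ = aₖqₖ₋₁ + qₖ₋₂:
  k=0: a=4, p=4, q=1
  k=1: a=13, p=53, q=13
  k=2: a=18, p=958, q=235
  k=3: a=1, p=1011, q=248
  k=4: a=1, p=1969, q=483
  k=5: a=13, p=26608, q=6527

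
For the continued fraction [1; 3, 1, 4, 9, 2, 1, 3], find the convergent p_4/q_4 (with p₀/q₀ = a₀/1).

Using pₖ = aₖpₖ₋₁ + pₖ₋₂, qₖ = aₖqₖ₋₁ + qₖ₋₂ (with p₋₁=1, p₋₂=0, q₋₁=0, q₋₂=1):
  k=0: a=1, p=1, q=1
  k=1: a=3, p=4, q=3
  k=2: a=1, p=5, q=4
  k=3: a=4, p=24, q=19
  k=4: a=9, p=221, q=175

221/175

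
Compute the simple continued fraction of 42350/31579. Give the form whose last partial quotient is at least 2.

42350 = 1×31579 + 10771
31579 = 2×10771 + 10037
10771 = 1×10037 + 734
10037 = 13×734 + 495
734 = 1×495 + 239
495 = 2×239 + 17
239 = 14×17 + 1
17 = 17×1 + 0  (stop)
So 42350/31579 = [1; 2, 1, 13, 1, 2, 14, 17].

[1; 2, 1, 13, 1, 2, 14, 17]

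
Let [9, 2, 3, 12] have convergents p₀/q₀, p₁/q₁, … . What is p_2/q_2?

66/7

Using pₖ = aₖpₖ₋₁ + pₖ₋₂, qₖ = aₖqₖ₋₁ + qₖ₋₂ (with p₋₁=1, p₋₂=0, q₋₁=0, q₋₂=1):
  k=0: a=9, p=9, q=1
  k=1: a=2, p=19, q=2
  k=2: a=3, p=66, q=7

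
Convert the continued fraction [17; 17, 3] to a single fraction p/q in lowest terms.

887/52

Using pₖ = aₖpₖ₋₁ + pₖ₋₂ and qₖ = aₖqₖ₋₁ + qₖ₋₂:
  k=0: a=17, p=17, q=1
  k=1: a=17, p=290, q=17
  k=2: a=3, p=887, q=52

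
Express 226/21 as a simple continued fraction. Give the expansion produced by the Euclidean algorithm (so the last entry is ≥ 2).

[10; 1, 3, 5]

226 = 10×21 + 16
21 = 1×16 + 5
16 = 3×5 + 1
5 = 5×1 + 0  (stop)
So 226/21 = [10; 1, 3, 5].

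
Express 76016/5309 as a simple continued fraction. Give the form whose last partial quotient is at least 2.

[14; 3, 7, 14, 17]

76016 = 14×5309 + 1690
5309 = 3×1690 + 239
1690 = 7×239 + 17
239 = 14×17 + 1
17 = 17×1 + 0  (stop)
So 76016/5309 = [14; 3, 7, 14, 17].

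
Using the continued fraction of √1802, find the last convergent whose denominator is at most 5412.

√1802 = [42; 2, 4, 2, 84, …] (period length 4).
Convergents:
  p_0/q_0 = 42/1
  p_1/q_1 = 85/2
  p_2/q_2 = 382/9
  p_3/q_3 = 849/20
  p_4/q_4 = 71698/1689
  p_5/q_5 = 144245/3398
  p_6/q_6 = 648678/15281
q_5 = 3398 ≤ 5412 < 15281 = q_6, so the answer is 144245/3398.

144245/3398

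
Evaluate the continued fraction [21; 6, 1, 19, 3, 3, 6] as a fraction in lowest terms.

Using pₖ = aₖpₖ₋₁ + pₖ₋₂ and qₖ = aₖqₖ₋₁ + qₖ₋₂:
  k=0: a=21, p=21, q=1
  k=1: a=6, p=127, q=6
  k=2: a=1, p=148, q=7
  k=3: a=19, p=2939, q=139
  k=4: a=3, p=8965, q=424
  k=5: a=3, p=29834, q=1411
  k=6: a=6, p=187969, q=8890

187969/8890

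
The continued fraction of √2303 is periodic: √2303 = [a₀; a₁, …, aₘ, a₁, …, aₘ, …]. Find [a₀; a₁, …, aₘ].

[47; 1, 94]

a₀ = ⌊√2303⌋ = 47.
With m₀=0, d₀=1 and mₖ₊₁ = dₖaₖ − mₖ, dₖ₊₁ = (n − mₖ₊₁²)/dₖ, aₖ₊₁ = ⌊(a₀+mₖ₊₁)/dₖ₊₁⌋:
  k=1: m=47, d=94, a=1
  k=2: m=47, d=1, a=94
d=1 and a=2a₀=94 at k=2, so the next step gives (m, d) = (47, 94) again — its k=1 value — and the period has length 2.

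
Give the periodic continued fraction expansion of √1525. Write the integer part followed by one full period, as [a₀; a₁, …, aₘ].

a₀ = ⌊√1525⌋ = 39.
With m₀=0, d₀=1 and mₖ₊₁ = dₖaₖ − mₖ, dₖ₊₁ = (n − mₖ₊₁²)/dₖ, aₖ₊₁ = ⌊(a₀+mₖ₊₁)/dₖ₊₁⌋:
  k=1: m=39, d=4, a=19
  k=2: m=37, d=39, a=1
  k=3: m=2, d=39, a=1
  k=4: m=37, d=4, a=19
  k=5: m=39, d=1, a=78
d=1 and a=2a₀=78 at k=5, so the next step gives (m, d) = (39, 4) again — its k=1 value — and the period has length 5.

[39; 19, 1, 1, 19, 78]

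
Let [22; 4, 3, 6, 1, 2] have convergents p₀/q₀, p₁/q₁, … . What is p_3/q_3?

1823/82

Using pₖ = aₖpₖ₋₁ + pₖ₋₂, qₖ = aₖqₖ₋₁ + qₖ₋₂ (with p₋₁=1, p₋₂=0, q₋₁=0, q₋₂=1):
  k=0: a=22, p=22, q=1
  k=1: a=4, p=89, q=4
  k=2: a=3, p=289, q=13
  k=3: a=6, p=1823, q=82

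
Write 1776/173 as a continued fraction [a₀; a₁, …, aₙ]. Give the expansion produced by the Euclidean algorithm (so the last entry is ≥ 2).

[10; 3, 1, 3, 5, 2]

1776 = 10·173 + 46
173 = 3·46 + 35
46 = 1·35 + 11
35 = 3·11 + 2
11 = 5·2 + 1
2 = 2·1 + 0  (stop)
So 1776/173 = [10; 3, 1, 3, 5, 2].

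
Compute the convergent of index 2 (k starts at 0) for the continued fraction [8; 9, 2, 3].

Using pₖ = aₖpₖ₋₁ + pₖ₋₂, qₖ = aₖqₖ₋₁ + qₖ₋₂ (with p₋₁=1, p₋₂=0, q₋₁=0, q₋₂=1):
  k=0: a=8, p=8, q=1
  k=1: a=9, p=73, q=9
  k=2: a=2, p=154, q=19

154/19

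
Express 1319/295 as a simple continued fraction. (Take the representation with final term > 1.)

1319 = 4*295 + 139
295 = 2*139 + 17
139 = 8*17 + 3
17 = 5*3 + 2
3 = 1*2 + 1
2 = 2*1 + 0  (stop)
So 1319/295 = [4; 2, 8, 5, 1, 2].

[4; 2, 8, 5, 1, 2]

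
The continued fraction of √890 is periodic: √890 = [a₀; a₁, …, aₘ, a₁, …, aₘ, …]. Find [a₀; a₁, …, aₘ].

[29; 1, 4, 1, 58]

a₀ = ⌊√890⌋ = 29.
With m₀=0, d₀=1 and mₖ₊₁ = dₖaₖ − mₖ, dₖ₊₁ = (n − mₖ₊₁²)/dₖ, aₖ₊₁ = ⌊(a₀+mₖ₊₁)/dₖ₊₁⌋:
  k=1: m=29, d=49, a=1
  k=2: m=20, d=10, a=4
  k=3: m=20, d=49, a=1
  k=4: m=29, d=1, a=58
d=1 and a=2a₀=58 at k=4, so the next step gives (m, d) = (29, 49) again — its k=1 value — and the period has length 4.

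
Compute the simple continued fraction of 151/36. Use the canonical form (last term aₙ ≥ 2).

151 = 4·36 + 7
36 = 5·7 + 1
7 = 7·1 + 0  (stop)
So 151/36 = [4; 5, 7].

[4; 5, 7]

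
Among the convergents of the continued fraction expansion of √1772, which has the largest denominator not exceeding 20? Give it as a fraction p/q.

463/11

√1772 = [42; 10, 1, 1, 20, 1, 1, 10, 84, …] (period length 8).
Convergents:
  p_0/q_0 = 42/1
  p_1/q_1 = 421/10
  p_2/q_2 = 463/11
  p_3/q_3 = 884/21
q_2 = 11 ≤ 20 < 21 = q_3, so the answer is 463/11.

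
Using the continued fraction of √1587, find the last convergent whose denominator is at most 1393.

√1587 = [39; 1, 5, 7, 13, 7, 5, 1, 78, …] (period length 8).
Convergents:
  p_0/q_0 = 39/1
  p_1/q_1 = 40/1
  p_2/q_2 = 239/6
  p_3/q_3 = 1713/43
  p_4/q_4 = 22508/565
  p_5/q_5 = 159269/3998
q_4 = 565 ≤ 1393 < 3998 = q_5, so the answer is 22508/565.

22508/565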